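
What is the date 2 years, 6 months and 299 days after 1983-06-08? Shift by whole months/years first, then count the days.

October 3, 1986

Adding 2 years, 6 months and 299 days from June 8, 1983: first the month/year part, then the days.
+2 years → 1985; month 6 + 6 = 12 → December 1985.
Day 8 is valid in December, giving December 8, 1985.
Now add 299 days from December 8, 1985.
December has 31 days, so 31 − 8 = 23 days remain after December 8, 1985; 299 − 23 = 276 left.
January 1986 has 31 days: 276 − 31 = 245 left.
February 1986 has 28 days (1986 is not a leap year): 245 − 28 = 217 left.
March 1986 has 31 days: 217 − 31 = 186 left.
April 1986 has 30 days: 186 − 30 = 156 left.
May 1986 has 31 days: 156 − 31 = 125 left.
June 1986 has 30 days: 125 − 30 = 95 left.
July 1986 has 31 days: 95 − 31 = 64 left.
August 1986 has 31 days: 64 − 31 = 33 left.
September 1986 has 30 days: 33 − 30 = 3 left.
3 days into October 1986 → October 3, 1986.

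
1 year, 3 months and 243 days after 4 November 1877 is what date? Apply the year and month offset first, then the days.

October 5, 1879

Adding 1 year, 3 months and 243 days from November 4, 1877: first the month/year part, then the days.
+1 year → 1878; month 11 + 3 = 14, which is month 2 of year 1879 → February 1879.
Day 4 is valid in February, giving February 4, 1879.
Now add 243 days from February 4, 1879.
February has 28 days, so 28 − 4 = 24 days remain after February 4, 1879; 243 − 24 = 219 left.
March 1879 has 31 days: 219 − 31 = 188 left.
April 1879 has 30 days: 188 − 30 = 158 left.
May 1879 has 31 days: 158 − 31 = 127 left.
June 1879 has 30 days: 127 − 30 = 97 left.
July 1879 has 31 days: 97 − 31 = 66 left.
August 1879 has 31 days: 66 − 31 = 35 left.
September 1879 has 30 days: 35 − 30 = 5 left.
5 days into October 1879 → October 5, 1879.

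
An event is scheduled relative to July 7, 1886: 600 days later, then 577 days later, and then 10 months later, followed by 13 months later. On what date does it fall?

August 26, 1891

Advancing 600 days from July 7, 1886:
July has 31 days, so 31 − 7 = 24 days remain after July 7, 1886; 600 − 24 = 576 left.
August 1886 has 31 days: 576 − 31 = 545 left.
September 1886 has 30 days: 545 − 30 = 515 left.
October 1886 has 31 days: 515 − 31 = 484 left.
November 1886 has 30 days: 484 − 30 = 454 left.
December 1886 has 31 days: 454 − 31 = 423 left.
January 1887 has 31 days: 423 − 31 = 392 left.
February 1887 has 28 days (1887 is not a leap year): 392 − 28 = 364 left.
March 1887 has 31 days: 364 − 31 = 333 left.
April 1887 has 30 days: 333 − 30 = 303 left.
May 1887 has 31 days: 303 − 31 = 272 left.
June 1887 has 30 days: 272 − 30 = 242 left.
July 1887 has 31 days: 242 − 31 = 211 left.
August 1887 has 31 days: 211 − 31 = 180 left.
September 1887 has 30 days: 180 − 30 = 150 left.
October 1887 has 31 days: 150 − 31 = 119 left.
November 1887 has 30 days: 119 − 30 = 89 left.
December 1887 has 31 days: 89 − 31 = 58 left.
January 1888 has 31 days: 58 − 31 = 27 left.
27 days into February 1888 → February 27, 1888.
Counting forward 577 days from February 27, 1888:
February has 29 days, so 29 − 27 = 2 days remain after February 27, 1888; 577 − 2 = 575 left.
March 1888 has 31 days: 575 − 31 = 544 left.
April 1888 has 30 days: 544 − 30 = 514 left.
May 1888 has 31 days: 514 − 31 = 483 left.
June 1888 has 30 days: 483 − 30 = 453 left.
July 1888 has 31 days: 453 − 31 = 422 left.
August 1888 has 31 days: 422 − 31 = 391 left.
September 1888 has 30 days: 391 − 30 = 361 left.
October 1888 has 31 days: 361 − 31 = 330 left.
November 1888 has 30 days: 330 − 30 = 300 left.
December 1888 has 31 days: 300 − 31 = 269 left.
January 1889 has 31 days: 269 − 31 = 238 left.
February 1889 has 28 days (1889 is not a leap year): 238 − 28 = 210 left.
March 1889 has 31 days: 210 − 31 = 179 left.
April 1889 has 30 days: 179 − 30 = 149 left.
May 1889 has 31 days: 149 − 31 = 118 left.
June 1889 has 30 days: 118 − 30 = 88 left.
July 1889 has 31 days: 88 − 31 = 57 left.
August 1889 has 31 days: 57 − 31 = 26 left.
26 days into September 1889 → September 26, 1889.
Counting forward 10 months from September 26, 1889:
month 9 + 10 = 19, which is month 7 of year 1890 → July 1890.
Day 26 is valid in July, giving July 26, 1890.
Counting forward 13 months from July 26, 1890:
month 7 + 13 = 20, which is month 8 of year 1891 → August 1891.
Day 26 is valid in August, giving August 26, 1891.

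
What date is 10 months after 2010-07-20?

May 20, 2011

Advancing 10 months from July 20, 2010.
month 7 + 10 = 17, which is month 5 of year 2011 → May 2011.
Day 20 is valid in May, giving May 20, 2011.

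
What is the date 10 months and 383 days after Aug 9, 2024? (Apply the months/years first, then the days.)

June 27, 2026

Adding 10 months and 383 days from August 9, 2024: first the month/year part, then the days.
month 8 + 10 = 18, which is month 6 of year 2025 → June 2025.
Day 9 is valid in June, giving June 9, 2025.
Now add 383 days from June 9, 2025.
June has 30 days, so 30 − 9 = 21 days remain after June 9, 2025; 383 − 21 = 362 left.
July 2025 has 31 days: 362 − 31 = 331 left.
August 2025 has 31 days: 331 − 31 = 300 left.
September 2025 has 30 days: 300 − 30 = 270 left.
October 2025 has 31 days: 270 − 31 = 239 left.
November 2025 has 30 days: 239 − 30 = 209 left.
December 2025 has 31 days: 209 − 31 = 178 left.
January 2026 has 31 days: 178 − 31 = 147 left.
February 2026 has 28 days (2026 is not a leap year): 147 − 28 = 119 left.
March 2026 has 31 days: 119 − 31 = 88 left.
April 2026 has 30 days: 88 − 30 = 58 left.
May 2026 has 31 days: 58 − 31 = 27 left.
27 days into June 2026 → June 27, 2026.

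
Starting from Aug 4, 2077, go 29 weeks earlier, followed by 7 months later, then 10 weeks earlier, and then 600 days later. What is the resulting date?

January 25, 2079

Counting back 29 weeks (= 203 days) from August 4, 2077:
Going back 4 days from August 4, 2077 reaches the end of the previous month; 203 − 4 = 199 left.
July 2077 has 31 days: 199 − 31 = 168 left.
June 2077 has 30 days: 168 − 30 = 138 left.
May 2077 has 31 days: 138 − 31 = 107 left.
April 2077 has 30 days: 107 − 30 = 77 left.
March 2077 has 31 days: 77 − 31 = 46 left.
February 2077 has 28 days (2077 is not a leap year): 46 − 28 = 18 left.
January 2077 has 31 days; 31 − 18 = 13 → January 13, 2077.
Adding 7 months from January 13, 2077:
month 1 + 7 = 8 → August 2077.
Day 13 is valid in August, giving August 13, 2077.
Subtracting 10 weeks (= 70 days) from August 13, 2077:
Going back 13 days from August 13, 2077 reaches the end of the previous month; 70 − 13 = 57 left.
July 2077 has 31 days: 57 − 31 = 26 left.
June 2077 has 30 days; 30 − 26 = 4 → June 4, 2077.
Advancing 600 days from June 4, 2077:
June has 30 days, so 30 − 4 = 26 days remain after June 4, 2077; 600 − 26 = 574 left.
July 2077 has 31 days: 574 − 31 = 543 left.
August 2077 has 31 days: 543 − 31 = 512 left.
September 2077 has 30 days: 512 − 30 = 482 left.
October 2077 has 31 days: 482 − 31 = 451 left.
November 2077 has 30 days: 451 − 30 = 421 left.
December 2077 has 31 days: 421 − 31 = 390 left.
January 2078 has 31 days: 390 − 31 = 359 left.
February 2078 has 28 days (2078 is not a leap year): 359 − 28 = 331 left.
March 2078 has 31 days: 331 − 31 = 300 left.
April 2078 has 30 days: 300 − 30 = 270 left.
May 2078 has 31 days: 270 − 31 = 239 left.
June 2078 has 30 days: 239 − 30 = 209 left.
July 2078 has 31 days: 209 − 31 = 178 left.
August 2078 has 31 days: 178 − 31 = 147 left.
September 2078 has 30 days: 147 − 30 = 117 left.
October 2078 has 31 days: 117 − 31 = 86 left.
November 2078 has 30 days: 86 − 30 = 56 left.
December 2078 has 31 days: 56 − 31 = 25 left.
25 days into January 2079 → January 25, 2079.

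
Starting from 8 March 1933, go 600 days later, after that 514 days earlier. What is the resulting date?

Advancing 600 days from March 8, 1933:
March has 31 days, so 31 − 8 = 23 days remain after March 8, 1933; 600 − 23 = 577 left.
April 1933 has 30 days: 577 − 30 = 547 left.
May 1933 has 31 days: 547 − 31 = 516 left.
June 1933 has 30 days: 516 − 30 = 486 left.
July 1933 has 31 days: 486 − 31 = 455 left.
August 1933 has 31 days: 455 − 31 = 424 left.
September 1933 has 30 days: 424 − 30 = 394 left.
October 1933 has 31 days: 394 − 31 = 363 left.
November 1933 has 30 days: 363 − 30 = 333 left.
December 1933 has 31 days: 333 − 31 = 302 left.
January 1934 has 31 days: 302 − 31 = 271 left.
February 1934 has 28 days (1934 is not a leap year): 271 − 28 = 243 left.
March 1934 has 31 days: 243 − 31 = 212 left.
April 1934 has 30 days: 212 − 30 = 182 left.
May 1934 has 31 days: 182 − 31 = 151 left.
June 1934 has 30 days: 151 − 30 = 121 left.
July 1934 has 31 days: 121 − 31 = 90 left.
August 1934 has 31 days: 90 − 31 = 59 left.
September 1934 has 30 days: 59 − 30 = 29 left.
29 days into October 1934 → October 29, 1934.
Counting back 514 days from October 29, 1934:
Going back 29 days from October 29, 1934 reaches the end of the previous month; 514 − 29 = 485 left.
September 1934 has 30 days: 485 − 30 = 455 left.
August 1934 has 31 days: 455 − 31 = 424 left.
July 1934 has 31 days: 424 − 31 = 393 left.
June 1934 has 30 days: 393 − 30 = 363 left.
May 1934 has 31 days: 363 − 31 = 332 left.
April 1934 has 30 days: 332 − 30 = 302 left.
March 1934 has 31 days: 302 − 31 = 271 left.
February 1934 has 28 days (1934 is not a leap year): 271 − 28 = 243 left.
January 1934 has 31 days: 243 − 31 = 212 left.
December 1933 has 31 days: 212 − 31 = 181 left.
November 1933 has 30 days: 181 − 30 = 151 left.
October 1933 has 31 days: 151 − 31 = 120 left.
September 1933 has 30 days: 120 − 30 = 90 left.
August 1933 has 31 days: 90 − 31 = 59 left.
July 1933 has 31 days: 59 − 31 = 28 left.
June 1933 has 30 days; 30 − 28 = 2 → June 2, 1933.

June 2, 1933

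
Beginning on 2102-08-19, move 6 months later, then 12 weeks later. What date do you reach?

Advancing 6 months from August 19, 2102:
month 8 + 6 = 14, which is month 2 of year 2103 → February 2103.
Day 19 is valid in February, giving February 19, 2103.
Adding 12 weeks (= 84 days) from February 19, 2103:
February has 28 days, so 28 − 19 = 9 days remain after February 19, 2103; 84 − 9 = 75 left.
March 2103 has 31 days: 75 − 31 = 44 left.
April 2103 has 30 days: 44 − 30 = 14 left.
14 days into May 2103 → May 14, 2103.

May 14, 2103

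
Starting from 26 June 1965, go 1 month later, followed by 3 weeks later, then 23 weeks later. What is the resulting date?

Advancing 1 month from June 26, 1965:
month 6 + 1 = 7 → July 1965.
Day 26 is valid in July, giving July 26, 1965.
Counting forward 3 weeks (= 21 days) from July 26, 1965:
July has 31 days, so 31 − 26 = 5 days remain after July 26, 1965; 21 − 5 = 16 left.
16 days into August 1965 → August 16, 1965.
Advancing 23 weeks (= 161 days) from August 16, 1965:
August has 31 days, so 31 − 16 = 15 days remain after August 16, 1965; 161 − 15 = 146 left.
September 1965 has 30 days: 146 − 30 = 116 left.
October 1965 has 31 days: 116 − 31 = 85 left.
November 1965 has 30 days: 85 − 30 = 55 left.
December 1965 has 31 days: 55 − 31 = 24 left.
24 days into January 1966 → January 24, 1966.

January 24, 1966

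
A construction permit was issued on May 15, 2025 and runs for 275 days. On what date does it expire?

Adding 275 days from May 15, 2025.
May has 31 days, so 31 − 15 = 16 days remain after May 15, 2025; 275 − 16 = 259 left.
June 2025 has 30 days: 259 − 30 = 229 left.
July 2025 has 31 days: 229 − 31 = 198 left.
August 2025 has 31 days: 198 − 31 = 167 left.
September 2025 has 30 days: 167 − 30 = 137 left.
October 2025 has 31 days: 137 − 31 = 106 left.
November 2025 has 30 days: 106 − 30 = 76 left.
December 2025 has 31 days: 76 − 31 = 45 left.
January 2026 has 31 days: 45 − 31 = 14 left.
14 days into February 2026 → February 14, 2026.

February 14, 2026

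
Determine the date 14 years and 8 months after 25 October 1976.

Advancing 14 years and 8 months from October 25, 1976.
+14 years → 1990; month 10 + 8 = 18, which is month 6 of year 1991 → June 1991.
Day 25 is valid in June, giving June 25, 1991.

June 25, 1991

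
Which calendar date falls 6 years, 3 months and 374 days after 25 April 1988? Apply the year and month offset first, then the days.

August 3, 1995

Advancing 6 years, 3 months and 374 days from April 25, 1988: first the month/year part, then the days.
+6 years → 1994; month 4 + 3 = 7 → July 1994.
Day 25 is valid in July, giving July 25, 1994.
Now add 374 days from July 25, 1994.
July has 31 days, so 31 − 25 = 6 days remain after July 25, 1994; 374 − 6 = 368 left.
August 1994 has 31 days: 368 − 31 = 337 left.
September 1994 has 30 days: 337 − 30 = 307 left.
October 1994 has 31 days: 307 − 31 = 276 left.
November 1994 has 30 days: 276 − 30 = 246 left.
December 1994 has 31 days: 246 − 31 = 215 left.
January 1995 has 31 days: 215 − 31 = 184 left.
February 1995 has 28 days (1995 is not a leap year): 184 − 28 = 156 left.
March 1995 has 31 days: 156 − 31 = 125 left.
April 1995 has 30 days: 125 − 30 = 95 left.
May 1995 has 31 days: 95 − 31 = 64 left.
June 1995 has 30 days: 64 − 30 = 34 left.
July 1995 has 31 days: 34 − 31 = 3 left.
3 days into August 1995 → August 3, 1995.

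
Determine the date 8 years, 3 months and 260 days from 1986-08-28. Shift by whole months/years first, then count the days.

Counting forward 8 years, 3 months and 260 days from August 28, 1986: first the month/year part, then the days.
+8 years → 1994; month 8 + 3 = 11 → November 1994.
Day 28 is valid in November, giving November 28, 1994.
Now add 260 days from November 28, 1994.
November has 30 days, so 30 − 28 = 2 days remain after November 28, 1994; 260 − 2 = 258 left.
December 1994 has 31 days: 258 − 31 = 227 left.
January 1995 has 31 days: 227 − 31 = 196 left.
February 1995 has 28 days (1995 is not a leap year): 196 − 28 = 168 left.
March 1995 has 31 days: 168 − 31 = 137 left.
April 1995 has 30 days: 137 − 30 = 107 left.
May 1995 has 31 days: 107 − 31 = 76 left.
June 1995 has 30 days: 76 − 30 = 46 left.
July 1995 has 31 days: 46 − 31 = 15 left.
15 days into August 1995 → August 15, 1995.

August 15, 1995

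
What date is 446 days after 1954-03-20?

June 9, 1955

Adding 446 days from March 20, 1954.
March has 31 days, so 31 − 20 = 11 days remain after March 20, 1954; 446 − 11 = 435 left.
April 1954 has 30 days: 435 − 30 = 405 left.
May 1954 has 31 days: 405 − 31 = 374 left.
June 1954 has 30 days: 374 − 30 = 344 left.
July 1954 has 31 days: 344 − 31 = 313 left.
August 1954 has 31 days: 313 − 31 = 282 left.
September 1954 has 30 days: 282 − 30 = 252 left.
October 1954 has 31 days: 252 − 31 = 221 left.
November 1954 has 30 days: 221 − 30 = 191 left.
December 1954 has 31 days: 191 − 31 = 160 left.
January 1955 has 31 days: 160 − 31 = 129 left.
February 1955 has 28 days (1955 is not a leap year): 129 − 28 = 101 left.
March 1955 has 31 days: 101 − 31 = 70 left.
April 1955 has 30 days: 70 − 30 = 40 left.
May 1955 has 31 days: 40 − 31 = 9 left.
9 days into June 1955 → June 9, 1955.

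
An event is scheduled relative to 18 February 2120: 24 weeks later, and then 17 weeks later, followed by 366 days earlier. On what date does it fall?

Counting forward 24 weeks (= 168 days) from February 18, 2120:
February has 29 days, so 29 − 18 = 11 days remain after February 18, 2120; 168 − 11 = 157 left.
March 2120 has 31 days: 157 − 31 = 126 left.
April 2120 has 30 days: 126 − 30 = 96 left.
May 2120 has 31 days: 96 − 31 = 65 left.
June 2120 has 30 days: 65 − 30 = 35 left.
July 2120 has 31 days: 35 − 31 = 4 left.
4 days into August 2120 → August 4, 2120.
Advancing 17 weeks (= 119 days) from August 4, 2120:
August has 31 days, so 31 − 4 = 27 days remain after August 4, 2120; 119 − 27 = 92 left.
September 2120 has 30 days: 92 − 30 = 62 left.
October 2120 has 31 days: 62 − 31 = 31 left.
November 2120 has 30 days: 31 − 30 = 1 left.
1 day into December 2120 → December 1, 2120.
Going back 366 days from December 1, 2120:
Going back 1 day from December 1, 2120 reaches the end of the previous month; 366 − 1 = 365 left.
November 2120 has 30 days: 365 − 30 = 335 left.
October 2120 has 31 days: 335 − 31 = 304 left.
September 2120 has 30 days: 304 − 30 = 274 left.
August 2120 has 31 days: 274 − 31 = 243 left.
July 2120 has 31 days: 243 − 31 = 212 left.
June 2120 has 30 days: 212 − 30 = 182 left.
May 2120 has 31 days: 182 − 31 = 151 left.
April 2120 has 30 days: 151 − 30 = 121 left.
March 2120 has 31 days: 121 − 31 = 90 left.
February 2120 has 29 days (2120 is a leap year): 90 − 29 = 61 left.
January 2120 has 31 days: 61 − 31 = 30 left.
December 2119 has 31 days; 31 − 30 = 1 → December 1, 2119.

December 1, 2119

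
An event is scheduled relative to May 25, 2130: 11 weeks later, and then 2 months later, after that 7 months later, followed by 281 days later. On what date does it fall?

Counting forward 11 weeks (= 77 days) from May 25, 2130:
May has 31 days, so 31 − 25 = 6 days remain after May 25, 2130; 77 − 6 = 71 left.
June 2130 has 30 days: 71 − 30 = 41 left.
July 2130 has 31 days: 41 − 31 = 10 left.
10 days into August 2130 → August 10, 2130.
Counting forward 2 months from August 10, 2130:
month 8 + 2 = 10 → October 2130.
Day 10 is valid in October, giving October 10, 2130.
Adding 7 months from October 10, 2130:
month 10 + 7 = 17, which is month 5 of year 2131 → May 2131.
Day 10 is valid in May, giving May 10, 2131.
Counting forward 281 days from May 10, 2131:
May has 31 days, so 31 − 10 = 21 days remain after May 10, 2131; 281 − 21 = 260 left.
June 2131 has 30 days: 260 − 30 = 230 left.
July 2131 has 31 days: 230 − 31 = 199 left.
August 2131 has 31 days: 199 − 31 = 168 left.
September 2131 has 30 days: 168 − 30 = 138 left.
October 2131 has 31 days: 138 − 31 = 107 left.
November 2131 has 30 days: 107 − 30 = 77 left.
December 2131 has 31 days: 77 − 31 = 46 left.
January 2132 has 31 days: 46 − 31 = 15 left.
15 days into February 2132 → February 15, 2132.

February 15, 2132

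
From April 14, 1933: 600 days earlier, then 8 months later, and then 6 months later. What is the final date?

October 23, 1932

Counting back 600 days from April 14, 1933:
Going back 14 days from April 14, 1933 reaches the end of the previous month; 600 − 14 = 586 left.
March 1933 has 31 days: 586 − 31 = 555 left.
February 1933 has 28 days (1933 is not a leap year): 555 − 28 = 527 left.
January 1933 has 31 days: 527 − 31 = 496 left.
December 1932 has 31 days: 496 − 31 = 465 left.
November 1932 has 30 days: 465 − 30 = 435 left.
October 1932 has 31 days: 435 − 31 = 404 left.
September 1932 has 30 days: 404 − 30 = 374 left.
August 1932 has 31 days: 374 − 31 = 343 left.
July 1932 has 31 days: 343 − 31 = 312 left.
June 1932 has 30 days: 312 − 30 = 282 left.
May 1932 has 31 days: 282 − 31 = 251 left.
April 1932 has 30 days: 251 − 30 = 221 left.
March 1932 has 31 days: 221 − 31 = 190 left.
February 1932 has 29 days (1932 is a leap year): 190 − 29 = 161 left.
January 1932 has 31 days: 161 − 31 = 130 left.
December 1931 has 31 days: 130 − 31 = 99 left.
November 1931 has 30 days: 99 − 30 = 69 left.
October 1931 has 31 days: 69 − 31 = 38 left.
September 1931 has 30 days: 38 − 30 = 8 left.
August 1931 has 31 days; 31 − 8 = 23 → August 23, 1931.
Advancing 8 months from August 23, 1931:
month 8 + 8 = 16, which is month 4 of year 1932 → April 1932.
Day 23 is valid in April, giving April 23, 1932.
Advancing 6 months from April 23, 1932:
month 4 + 6 = 10 → October 1932.
Day 23 is valid in October, giving October 23, 1932.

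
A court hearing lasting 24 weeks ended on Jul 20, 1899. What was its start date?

Going back 24 weeks = 168 days from July 20, 1899.
Going back 20 days from July 20, 1899 reaches the end of the previous month; 168 − 20 = 148 left.
June 1899 has 30 days: 148 − 30 = 118 left.
May 1899 has 31 days: 118 − 31 = 87 left.
April 1899 has 30 days: 87 − 30 = 57 left.
March 1899 has 31 days: 57 − 31 = 26 left.
February 1899 has 28 days; 28 − 26 = 2 → February 2, 1899.

February 2, 1899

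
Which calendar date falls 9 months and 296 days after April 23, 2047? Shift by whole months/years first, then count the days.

November 14, 2048

Adding 9 months and 296 days from April 23, 2047: first the month/year part, then the days.
month 4 + 9 = 13, which is month 1 of year 2048 → January 2048.
Day 23 is valid in January, giving January 23, 2048.
Now add 296 days from January 23, 2048.
January has 31 days, so 31 − 23 = 8 days remain after January 23, 2048; 296 − 8 = 288 left.
February 2048 has 29 days (2048 is a leap year): 288 − 29 = 259 left.
March 2048 has 31 days: 259 − 31 = 228 left.
April 2048 has 30 days: 228 − 30 = 198 left.
May 2048 has 31 days: 198 − 31 = 167 left.
June 2048 has 30 days: 167 − 30 = 137 left.
July 2048 has 31 days: 137 − 31 = 106 left.
August 2048 has 31 days: 106 − 31 = 75 left.
September 2048 has 30 days: 75 − 30 = 45 left.
October 2048 has 31 days: 45 − 31 = 14 left.
14 days into November 2048 → November 14, 2048.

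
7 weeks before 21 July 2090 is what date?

June 2, 2090

Counting back 7 weeks = 49 days from July 21, 2090.
Going back 21 days from July 21, 2090 reaches the end of the previous month; 49 − 21 = 28 left.
June 2090 has 30 days; 30 − 28 = 2 → June 2, 2090.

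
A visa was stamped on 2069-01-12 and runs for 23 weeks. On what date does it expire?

Counting forward 23 weeks = 161 days from January 12, 2069.
January has 31 days, so 31 − 12 = 19 days remain after January 12, 2069; 161 − 19 = 142 left.
February 2069 has 28 days (2069 is not a leap year): 142 − 28 = 114 left.
March 2069 has 31 days: 114 − 31 = 83 left.
April 2069 has 30 days: 83 − 30 = 53 left.
May 2069 has 31 days: 53 − 31 = 22 left.
22 days into June 2069 → June 22, 2069.

June 22, 2069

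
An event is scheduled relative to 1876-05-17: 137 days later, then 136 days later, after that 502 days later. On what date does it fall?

July 1, 1878

Advancing 137 days from May 17, 1876:
May has 31 days, so 31 − 17 = 14 days remain after May 17, 1876; 137 − 14 = 123 left.
June 1876 has 30 days: 123 − 30 = 93 left.
July 1876 has 31 days: 93 − 31 = 62 left.
August 1876 has 31 days: 62 − 31 = 31 left.
September 1876 has 30 days: 31 − 30 = 1 left.
1 day into October 1876 → October 1, 1876.
Adding 136 days from October 1, 1876:
October has 31 days, so 31 − 1 = 30 days remain after October 1, 1876; 136 − 30 = 106 left.
November 1876 has 30 days: 106 − 30 = 76 left.
December 1876 has 31 days: 76 − 31 = 45 left.
January 1877 has 31 days: 45 − 31 = 14 left.
14 days into February 1877 → February 14, 1877.
Counting forward 502 days from February 14, 1877:
February has 28 days, so 28 − 14 = 14 days remain after February 14, 1877; 502 − 14 = 488 left.
March 1877 has 31 days: 488 − 31 = 457 left.
April 1877 has 30 days: 457 − 30 = 427 left.
May 1877 has 31 days: 427 − 31 = 396 left.
June 1877 has 30 days: 396 − 30 = 366 left.
July 1877 has 31 days: 366 − 31 = 335 left.
August 1877 has 31 days: 335 − 31 = 304 left.
September 1877 has 30 days: 304 − 30 = 274 left.
October 1877 has 31 days: 274 − 31 = 243 left.
November 1877 has 30 days: 243 − 30 = 213 left.
December 1877 has 31 days: 213 − 31 = 182 left.
January 1878 has 31 days: 182 − 31 = 151 left.
February 1878 has 28 days (1878 is not a leap year): 151 − 28 = 123 left.
March 1878 has 31 days: 123 − 31 = 92 left.
April 1878 has 30 days: 92 − 30 = 62 left.
May 1878 has 31 days: 62 − 31 = 31 left.
June 1878 has 30 days: 31 − 30 = 1 left.
1 day into July 1878 → July 1, 1878.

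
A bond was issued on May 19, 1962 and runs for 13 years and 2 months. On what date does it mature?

July 19, 1975

Advancing 13 years and 2 months from May 19, 1962.
+13 years → 1975; month 5 + 2 = 7 → July 1975.
Day 19 is valid in July, giving July 19, 1975.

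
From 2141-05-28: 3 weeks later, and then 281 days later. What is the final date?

Advancing 3 weeks (= 21 days) from May 28, 2141:
May has 31 days, so 31 − 28 = 3 days remain after May 28, 2141; 21 − 3 = 18 left.
18 days into June 2141 → June 18, 2141.
Counting forward 281 days from June 18, 2141:
June has 30 days, so 30 − 18 = 12 days remain after June 18, 2141; 281 − 12 = 269 left.
July 2141 has 31 days: 269 − 31 = 238 left.
August 2141 has 31 days: 238 − 31 = 207 left.
September 2141 has 30 days: 207 − 30 = 177 left.
October 2141 has 31 days: 177 − 31 = 146 left.
November 2141 has 30 days: 146 − 30 = 116 left.
December 2141 has 31 days: 116 − 31 = 85 left.
January 2142 has 31 days: 85 − 31 = 54 left.
February 2142 has 28 days (2142 is not a leap year): 54 − 28 = 26 left.
26 days into March 2142 → March 26, 2142.

March 26, 2142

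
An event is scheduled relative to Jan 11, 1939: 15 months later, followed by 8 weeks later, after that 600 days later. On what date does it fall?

January 27, 1942

Counting forward 15 months from January 11, 1939:
month 1 + 15 = 16, which is month 4 of year 1940 → April 1940.
Day 11 is valid in April, giving April 11, 1940.
Adding 8 weeks (= 56 days) from April 11, 1940:
April has 30 days, so 30 − 11 = 19 days remain after April 11, 1940; 56 − 19 = 37 left.
May 1940 has 31 days: 37 − 31 = 6 left.
6 days into June 1940 → June 6, 1940.
Adding 600 days from June 6, 1940:
June has 30 days, so 30 − 6 = 24 days remain after June 6, 1940; 600 − 24 = 576 left.
July 1940 has 31 days: 576 − 31 = 545 left.
August 1940 has 31 days: 545 − 31 = 514 left.
September 1940 has 30 days: 514 − 30 = 484 left.
October 1940 has 31 days: 484 − 31 = 453 left.
November 1940 has 30 days: 453 − 30 = 423 left.
December 1940 has 31 days: 423 − 31 = 392 left.
January 1941 has 31 days: 392 − 31 = 361 left.
February 1941 has 28 days (1941 is not a leap year): 361 − 28 = 333 left.
March 1941 has 31 days: 333 − 31 = 302 left.
April 1941 has 30 days: 302 − 30 = 272 left.
May 1941 has 31 days: 272 − 31 = 241 left.
June 1941 has 30 days: 241 − 30 = 211 left.
July 1941 has 31 days: 211 − 31 = 180 left.
August 1941 has 31 days: 180 − 31 = 149 left.
September 1941 has 30 days: 149 − 30 = 119 left.
October 1941 has 31 days: 119 − 31 = 88 left.
November 1941 has 30 days: 88 − 30 = 58 left.
December 1941 has 31 days: 58 − 31 = 27 left.
27 days into January 1942 → January 27, 1942.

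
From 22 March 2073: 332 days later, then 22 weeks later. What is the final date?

Adding 332 days from March 22, 2073:
March has 31 days, so 31 − 22 = 9 days remain after March 22, 2073; 332 − 9 = 323 left.
April 2073 has 30 days: 323 − 30 = 293 left.
May 2073 has 31 days: 293 − 31 = 262 left.
June 2073 has 30 days: 262 − 30 = 232 left.
July 2073 has 31 days: 232 − 31 = 201 left.
August 2073 has 31 days: 201 − 31 = 170 left.
September 2073 has 30 days: 170 − 30 = 140 left.
October 2073 has 31 days: 140 − 31 = 109 left.
November 2073 has 30 days: 109 − 30 = 79 left.
December 2073 has 31 days: 79 − 31 = 48 left.
January 2074 has 31 days: 48 − 31 = 17 left.
17 days into February 2074 → February 17, 2074.
Advancing 22 weeks (= 154 days) from February 17, 2074:
February has 28 days, so 28 − 17 = 11 days remain after February 17, 2074; 154 − 11 = 143 left.
March 2074 has 31 days: 143 − 31 = 112 left.
April 2074 has 30 days: 112 − 30 = 82 left.
May 2074 has 31 days: 82 − 31 = 51 left.
June 2074 has 30 days: 51 − 30 = 21 left.
21 days into July 2074 → July 21, 2074.

July 21, 2074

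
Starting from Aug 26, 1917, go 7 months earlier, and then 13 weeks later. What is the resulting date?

Subtracting 7 months from August 26, 1917:
month 8 − 7 = 1 → January 1917.
Day 26 is valid in January, giving January 26, 1917.
Advancing 13 weeks (= 91 days) from January 26, 1917:
January has 31 days, so 31 − 26 = 5 days remain after January 26, 1917; 91 − 5 = 86 left.
February 1917 has 28 days (1917 is not a leap year): 86 − 28 = 58 left.
March 1917 has 31 days: 58 − 31 = 27 left.
27 days into April 1917 → April 27, 1917.

April 27, 1917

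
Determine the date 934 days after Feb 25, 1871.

September 16, 1873

Adding 934 days from February 25, 1871.
February has 28 days, so 28 − 25 = 3 days remain after February 25, 1871; 934 − 3 = 931 left.
March 1871 has 31 days: 931 − 31 = 900 left.
April 1871 has 30 days: 900 − 30 = 870 left.
May 1871 has 31 days: 870 − 31 = 839 left.
June 1871 has 30 days: 839 − 30 = 809 left.
July 1871 has 31 days: 809 − 31 = 778 left.
August 1871 has 31 days: 778 − 31 = 747 left.
September 1871 has 30 days: 747 − 30 = 717 left.
October 1871 has 31 days: 717 − 31 = 686 left.
November 1871 has 30 days: 686 − 30 = 656 left.
December 1871 has 31 days: 656 − 31 = 625 left.
January 1872 has 31 days: 625 − 31 = 594 left.
February 1872 has 29 days (1872 is a leap year): 594 − 29 = 565 left.
March 1872 has 31 days: 565 − 31 = 534 left.
April 1872 has 30 days: 534 − 30 = 504 left.
May 1872 has 31 days: 504 − 31 = 473 left.
June 1872 has 30 days: 473 − 30 = 443 left.
July 1872 has 31 days: 443 − 31 = 412 left.
August 1872 has 31 days: 412 − 31 = 381 left.
September 1872 has 30 days: 381 − 30 = 351 left.
October 1872 has 31 days: 351 − 31 = 320 left.
November 1872 has 30 days: 320 − 30 = 290 left.
December 1872 has 31 days: 290 − 31 = 259 left.
January 1873 has 31 days: 259 − 31 = 228 left.
February 1873 has 28 days (1873 is not a leap year): 228 − 28 = 200 left.
March 1873 has 31 days: 200 − 31 = 169 left.
April 1873 has 30 days: 169 − 30 = 139 left.
May 1873 has 31 days: 139 − 31 = 108 left.
June 1873 has 30 days: 108 − 30 = 78 left.
July 1873 has 31 days: 78 − 31 = 47 left.
August 1873 has 31 days: 47 − 31 = 16 left.
16 days into September 1873 → September 16, 1873.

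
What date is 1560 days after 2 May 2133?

Advancing 1560 days from May 2, 2133.
May has 31 days, so 31 − 2 = 29 days remain after May 2, 2133; 1560 − 29 = 1531 left.
June 2133 has 30 days: 1531 − 30 = 1501 left.
July 2133 has 31 days: 1501 − 31 = 1470 left.
August 2133 has 31 days: 1470 − 31 = 1439 left.
September 2133 has 30 days: 1439 − 30 = 1409 left.
October 2133 has 31 days: 1409 − 31 = 1378 left.
November 2133 has 30 days: 1378 − 30 = 1348 left.
December 2133 has 31 days: 1348 − 31 = 1317 left.
January 2134 has 31 days: 1317 − 31 = 1286 left.
February 2134 has 28 days (2134 is not a leap year): 1286 − 28 = 1258 left.
March 2134 has 31 days: 1258 − 31 = 1227 left.
April 2134 has 30 days: 1227 − 30 = 1197 left.
May 2134 has 31 days: 1197 − 31 = 1166 left.
June 2134 has 30 days: 1166 − 30 = 1136 left.
July 2134 has 31 days: 1136 − 31 = 1105 left.
August 2134 has 31 days: 1105 − 31 = 1074 left.
September 2134 has 30 days: 1074 − 30 = 1044 left.
October 2134 has 31 days: 1044 − 31 = 1013 left.
November 2134 has 30 days: 1013 − 30 = 983 left.
December 2134 has 31 days: 983 − 31 = 952 left.
January 2135 has 31 days: 952 − 31 = 921 left.
February 2135 has 28 days (2135 is not a leap year): 921 − 28 = 893 left.
March 2135 has 31 days: 893 − 31 = 862 left.
April 2135 has 30 days: 862 − 30 = 832 left.
May 2135 has 31 days: 832 − 31 = 801 left.
June 2135 has 30 days: 801 − 30 = 771 left.
July 2135 has 31 days: 771 − 31 = 740 left.
August 2135 has 31 days: 740 − 31 = 709 left.
September 2135 has 30 days: 709 − 30 = 679 left.
October 2135 has 31 days: 679 − 31 = 648 left.
November 2135 has 30 days: 648 − 30 = 618 left.
December 2135 has 31 days: 618 − 31 = 587 left.
January 2136 has 31 days: 587 − 31 = 556 left.
February 2136 has 29 days (2136 is a leap year): 556 − 29 = 527 left.
March 2136 has 31 days: 527 − 31 = 496 left.
April 2136 has 30 days: 496 − 30 = 466 left.
May 2136 has 31 days: 466 − 31 = 435 left.
June 2136 has 30 days: 435 − 30 = 405 left.
July 2136 has 31 days: 405 − 31 = 374 left.
August 2136 has 31 days: 374 − 31 = 343 left.
September 2136 has 30 days: 343 − 30 = 313 left.
October 2136 has 31 days: 313 − 31 = 282 left.
November 2136 has 30 days: 282 − 30 = 252 left.
December 2136 has 31 days: 252 − 31 = 221 left.
January 2137 has 31 days: 221 − 31 = 190 left.
February 2137 has 28 days (2137 is not a leap year): 190 − 28 = 162 left.
March 2137 has 31 days: 162 − 31 = 131 left.
April 2137 has 30 days: 131 − 30 = 101 left.
May 2137 has 31 days: 101 − 31 = 70 left.
June 2137 has 30 days: 70 − 30 = 40 left.
July 2137 has 31 days: 40 − 31 = 9 left.
9 days into August 2137 → August 9, 2137.

August 9, 2137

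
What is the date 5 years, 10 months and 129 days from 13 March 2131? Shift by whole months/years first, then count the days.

May 22, 2137

Counting forward 5 years, 10 months and 129 days from March 13, 2131: first the month/year part, then the days.
+5 years → 2136; month 3 + 10 = 13, which is month 1 of year 2137 → January 2137.
Day 13 is valid in January, giving January 13, 2137.
Now add 129 days from January 13, 2137.
January has 31 days, so 31 − 13 = 18 days remain after January 13, 2137; 129 − 18 = 111 left.
February 2137 has 28 days (2137 is not a leap year): 111 − 28 = 83 left.
March 2137 has 31 days: 83 − 31 = 52 left.
April 2137 has 30 days: 52 − 30 = 22 left.
22 days into May 2137 → May 22, 2137.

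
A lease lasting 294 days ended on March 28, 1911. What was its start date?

June 7, 1910

Counting back 294 days from March 28, 1911.
Going back 28 days from March 28, 1911 reaches the end of the previous month; 294 − 28 = 266 left.
February 1911 has 28 days (1911 is not a leap year): 266 − 28 = 238 left.
January 1911 has 31 days: 238 − 31 = 207 left.
December 1910 has 31 days: 207 − 31 = 176 left.
November 1910 has 30 days: 176 − 30 = 146 left.
October 1910 has 31 days: 146 − 31 = 115 left.
September 1910 has 30 days: 115 − 30 = 85 left.
August 1910 has 31 days: 85 − 31 = 54 left.
July 1910 has 31 days: 54 − 31 = 23 left.
June 1910 has 30 days; 30 − 23 = 7 → June 7, 1910.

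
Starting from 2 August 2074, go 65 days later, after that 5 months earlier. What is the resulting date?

May 6, 2074

Counting forward 65 days from August 2, 2074:
August has 31 days, so 31 − 2 = 29 days remain after August 2, 2074; 65 − 29 = 36 left.
September 2074 has 30 days: 36 − 30 = 6 left.
6 days into October 2074 → October 6, 2074.
Going back 5 months from October 6, 2074:
month 10 − 5 = 5 → May 2074.
Day 6 is valid in May, giving May 6, 2074.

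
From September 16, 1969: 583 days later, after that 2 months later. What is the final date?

June 22, 1971

Counting forward 583 days from September 16, 1969:
September has 30 days, so 30 − 16 = 14 days remain after September 16, 1969; 583 − 14 = 569 left.
October 1969 has 31 days: 569 − 31 = 538 left.
November 1969 has 30 days: 538 − 30 = 508 left.
December 1969 has 31 days: 508 − 31 = 477 left.
January 1970 has 31 days: 477 − 31 = 446 left.
February 1970 has 28 days (1970 is not a leap year): 446 − 28 = 418 left.
March 1970 has 31 days: 418 − 31 = 387 left.
April 1970 has 30 days: 387 − 30 = 357 left.
May 1970 has 31 days: 357 − 31 = 326 left.
June 1970 has 30 days: 326 − 30 = 296 left.
July 1970 has 31 days: 296 − 31 = 265 left.
August 1970 has 31 days: 265 − 31 = 234 left.
September 1970 has 30 days: 234 − 30 = 204 left.
October 1970 has 31 days: 204 − 31 = 173 left.
November 1970 has 30 days: 173 − 30 = 143 left.
December 1970 has 31 days: 143 − 31 = 112 left.
January 1971 has 31 days: 112 − 31 = 81 left.
February 1971 has 28 days (1971 is not a leap year): 81 − 28 = 53 left.
March 1971 has 31 days: 53 − 31 = 22 left.
22 days into April 1971 → April 22, 1971.
Adding 2 months from April 22, 1971:
month 4 + 2 = 6 → June 1971.
Day 22 is valid in June, giving June 22, 1971.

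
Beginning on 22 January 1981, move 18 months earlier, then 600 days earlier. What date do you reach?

Going back 18 months from January 22, 1981:
month 1 − 18 = -17, which is month 7 of year 1979 → July 1979.
Day 22 is valid in July, giving July 22, 1979.
Subtracting 600 days from July 22, 1979:
Going back 22 days from July 22, 1979 reaches the end of the previous month; 600 − 22 = 578 left.
June 1979 has 30 days: 578 − 30 = 548 left.
May 1979 has 31 days: 548 − 31 = 517 left.
April 1979 has 30 days: 517 − 30 = 487 left.
March 1979 has 31 days: 487 − 31 = 456 left.
February 1979 has 28 days (1979 is not a leap year): 456 − 28 = 428 left.
January 1979 has 31 days: 428 − 31 = 397 left.
December 1978 has 31 days: 397 − 31 = 366 left.
November 1978 has 30 days: 366 − 30 = 336 left.
October 1978 has 31 days: 336 − 31 = 305 left.
September 1978 has 30 days: 305 − 30 = 275 left.
August 1978 has 31 days: 275 − 31 = 244 left.
July 1978 has 31 days: 244 − 31 = 213 left.
June 1978 has 30 days: 213 − 30 = 183 left.
May 1978 has 31 days: 183 − 31 = 152 left.
April 1978 has 30 days: 152 − 30 = 122 left.
March 1978 has 31 days: 122 − 31 = 91 left.
February 1978 has 28 days (1978 is not a leap year): 91 − 28 = 63 left.
January 1978 has 31 days: 63 − 31 = 32 left.
December 1977 has 31 days: 32 − 31 = 1 left.
November 1977 has 30 days; 30 − 1 = 29 → November 29, 1977.

November 29, 1977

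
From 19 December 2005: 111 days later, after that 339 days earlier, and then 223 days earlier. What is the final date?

September 24, 2004

Advancing 111 days from December 19, 2005:
December has 31 days, so 31 − 19 = 12 days remain after December 19, 2005; 111 − 12 = 99 left.
January 2006 has 31 days: 99 − 31 = 68 left.
February 2006 has 28 days (2006 is not a leap year): 68 − 28 = 40 left.
March 2006 has 31 days: 40 − 31 = 9 left.
9 days into April 2006 → April 9, 2006.
Subtracting 339 days from April 9, 2006:
Going back 9 days from April 9, 2006 reaches the end of the previous month; 339 − 9 = 330 left.
March 2006 has 31 days: 330 − 31 = 299 left.
February 2006 has 28 days (2006 is not a leap year): 299 − 28 = 271 left.
January 2006 has 31 days: 271 − 31 = 240 left.
December 2005 has 31 days: 240 − 31 = 209 left.
November 2005 has 30 days: 209 − 30 = 179 left.
October 2005 has 31 days: 179 − 31 = 148 left.
September 2005 has 30 days: 148 − 30 = 118 left.
August 2005 has 31 days: 118 − 31 = 87 left.
July 2005 has 31 days: 87 − 31 = 56 left.
June 2005 has 30 days: 56 − 30 = 26 left.
May 2005 has 31 days; 31 − 26 = 5 → May 5, 2005.
Subtracting 223 days from May 5, 2005:
Going back 5 days from May 5, 2005 reaches the end of the previous month; 223 − 5 = 218 left.
April 2005 has 30 days: 218 − 30 = 188 left.
March 2005 has 31 days: 188 − 31 = 157 left.
February 2005 has 28 days (2005 is not a leap year): 157 − 28 = 129 left.
January 2005 has 31 days: 129 − 31 = 98 left.
December 2004 has 31 days: 98 − 31 = 67 left.
November 2004 has 30 days: 67 − 30 = 37 left.
October 2004 has 31 days: 37 − 31 = 6 left.
September 2004 has 30 days; 30 − 6 = 24 → September 24, 2004.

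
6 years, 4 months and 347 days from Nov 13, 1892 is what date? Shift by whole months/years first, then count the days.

Counting forward 6 years, 4 months and 347 days from November 13, 1892: first the month/year part, then the days.
+6 years → 1898; month 11 + 4 = 15, which is month 3 of year 1899 → March 1899.
Day 13 is valid in March, giving March 13, 1899.
Now add 347 days from March 13, 1899.
March has 31 days, so 31 − 13 = 18 days remain after March 13, 1899; 347 − 18 = 329 left.
April 1899 has 30 days: 329 − 30 = 299 left.
May 1899 has 31 days: 299 − 31 = 268 left.
June 1899 has 30 days: 268 − 30 = 238 left.
July 1899 has 31 days: 238 − 31 = 207 left.
August 1899 has 31 days: 207 − 31 = 176 left.
September 1899 has 30 days: 176 − 30 = 146 left.
October 1899 has 31 days: 146 − 31 = 115 left.
November 1899 has 30 days: 115 − 30 = 85 left.
December 1899 has 31 days: 85 − 31 = 54 left.
January 1900 has 31 days: 54 − 31 = 23 left.
23 days into February 1900 → February 23, 1900.

February 23, 1900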